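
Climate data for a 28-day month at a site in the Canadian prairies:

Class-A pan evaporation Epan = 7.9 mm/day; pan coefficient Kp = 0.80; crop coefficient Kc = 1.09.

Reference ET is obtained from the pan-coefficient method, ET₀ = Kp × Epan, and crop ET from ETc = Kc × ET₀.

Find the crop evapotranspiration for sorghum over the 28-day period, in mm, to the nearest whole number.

193 mm

ET₀ = 0.80 × 7.9 = 6.3200 mm/d
ETc = Kc × ET₀ = 1.09 × 6.3200 = 6.8888 mm/d
Over 28 days: 6.8888 × 28 = 192.886 mm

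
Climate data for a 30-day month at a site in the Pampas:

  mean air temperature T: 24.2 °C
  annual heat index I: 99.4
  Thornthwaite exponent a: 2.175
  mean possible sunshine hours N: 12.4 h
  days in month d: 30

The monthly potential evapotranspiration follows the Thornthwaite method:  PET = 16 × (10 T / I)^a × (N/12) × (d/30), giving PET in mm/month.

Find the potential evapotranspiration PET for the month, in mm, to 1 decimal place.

10T/I = 10 × 24.2 / 99.4 = 2.4346
(10T/I)^a = 2.4346^2.175 = 6.9260
Uncorrected PET = 16 × 6.9260 = 110.816 mm
Correction = (N/12)(d/30) = (12.4/12)(30/30) = 1.0333
PET = 110.816 × 1.0333 = 114.506 mm/month

114.5 mm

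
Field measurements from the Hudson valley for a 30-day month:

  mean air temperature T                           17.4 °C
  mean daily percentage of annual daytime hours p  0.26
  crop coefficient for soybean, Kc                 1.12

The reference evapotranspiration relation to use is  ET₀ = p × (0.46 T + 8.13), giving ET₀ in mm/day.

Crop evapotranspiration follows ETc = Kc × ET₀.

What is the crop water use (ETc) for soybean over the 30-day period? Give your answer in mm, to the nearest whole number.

141 mm

ET₀ = 0.26 × (0.46 × 17.4 + 8.13) = 0.26 × 16.134 = 4.1948 mm/d
ETc = Kc × ET₀ = 1.12 × 4.1948 = 4.6982 mm/d
Over 30 days: 4.6982 × 30 = 140.946 mm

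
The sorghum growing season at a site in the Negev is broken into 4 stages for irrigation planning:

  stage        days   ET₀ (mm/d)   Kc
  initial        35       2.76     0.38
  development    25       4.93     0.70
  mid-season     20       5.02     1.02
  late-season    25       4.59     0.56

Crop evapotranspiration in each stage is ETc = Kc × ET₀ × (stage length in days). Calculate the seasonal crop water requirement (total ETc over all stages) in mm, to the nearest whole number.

initial: 0.38 × 2.76 × 35 = 36.71 mm
development: 0.70 × 4.93 × 25 = 86.28 mm
mid-season: 1.02 × 5.02 × 20 = 102.41 mm
late-season: 0.56 × 4.59 × 25 = 64.26 mm
Seasonal total = 289.66 mm

290 mm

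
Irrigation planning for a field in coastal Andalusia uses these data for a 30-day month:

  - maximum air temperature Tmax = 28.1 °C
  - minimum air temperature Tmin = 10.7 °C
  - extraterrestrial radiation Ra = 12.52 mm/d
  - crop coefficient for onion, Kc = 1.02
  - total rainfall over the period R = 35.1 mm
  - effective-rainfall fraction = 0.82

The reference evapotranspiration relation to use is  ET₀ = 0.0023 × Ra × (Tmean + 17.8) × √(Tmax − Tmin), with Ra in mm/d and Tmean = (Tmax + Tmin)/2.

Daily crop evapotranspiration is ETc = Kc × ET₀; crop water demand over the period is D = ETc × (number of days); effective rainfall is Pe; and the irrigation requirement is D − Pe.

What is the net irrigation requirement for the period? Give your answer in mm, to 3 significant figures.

Tmean = (28.1 + 10.7)/2 = 19.40 °C
ET₀ = 0.0023 × 12.52 × (19.40 + 17.8) × √17.4 = 0.0023 × 12.52 × 37.20 × 4.1713 = 4.4683 mm/d
ETc = Kc × ET₀ = 1.02 × 4.4683 = 4.5577 mm/d
Crop demand D = ETc × 30 d = 4.5577 × 30 = 136.731 mm
Pe = 0.82 × 35.1 = 28.782 mm
D − Pe = 136.731 − 28.782 = 107.949 mm

108 mm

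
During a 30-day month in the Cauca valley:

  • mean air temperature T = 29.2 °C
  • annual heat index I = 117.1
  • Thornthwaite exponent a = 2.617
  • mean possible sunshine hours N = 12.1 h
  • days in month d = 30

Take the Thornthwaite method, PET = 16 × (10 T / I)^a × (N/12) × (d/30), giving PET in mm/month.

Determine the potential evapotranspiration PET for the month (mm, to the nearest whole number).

176 mm

10T/I = 10 × 29.2 / 117.1 = 2.4936
(10T/I)^a = 2.4936^2.617 = 10.9269
Uncorrected PET = 16 × 10.9269 = 174.830 mm
Correction = (N/12)(d/30) = (12.1/12)(30/30) = 1.0083
PET = 174.830 × 1.0083 = 176.281 mm/month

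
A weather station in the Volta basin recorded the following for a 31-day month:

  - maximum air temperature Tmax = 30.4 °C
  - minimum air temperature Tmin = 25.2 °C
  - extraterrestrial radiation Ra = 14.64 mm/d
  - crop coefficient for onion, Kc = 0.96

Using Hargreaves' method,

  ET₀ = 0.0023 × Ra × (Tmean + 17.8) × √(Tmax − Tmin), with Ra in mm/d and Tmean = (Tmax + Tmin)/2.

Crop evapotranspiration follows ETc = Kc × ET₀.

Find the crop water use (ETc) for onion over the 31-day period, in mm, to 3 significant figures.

104 mm

Tmean = (30.4 + 25.2)/2 = 27.80 °C
ET₀ = 0.0023 × 14.64 × (27.80 + 17.8) × √5.2 = 0.0023 × 14.64 × 45.60 × 2.2804 = 3.5014 mm/d
ETc = Kc × ET₀ = 0.96 × 3.5014 = 3.3613 mm/d
Over 31 days: 3.3613 × 31 = 104.200 mm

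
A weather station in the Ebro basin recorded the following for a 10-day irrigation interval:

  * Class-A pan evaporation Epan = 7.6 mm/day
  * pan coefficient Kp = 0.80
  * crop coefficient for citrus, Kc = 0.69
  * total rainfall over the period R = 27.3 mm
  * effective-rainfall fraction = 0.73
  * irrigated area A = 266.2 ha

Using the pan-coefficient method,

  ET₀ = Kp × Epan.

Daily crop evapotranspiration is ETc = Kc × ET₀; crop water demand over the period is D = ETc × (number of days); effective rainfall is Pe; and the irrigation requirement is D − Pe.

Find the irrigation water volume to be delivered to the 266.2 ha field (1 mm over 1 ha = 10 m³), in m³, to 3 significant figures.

58600 m³

ET₀ = 0.80 × 7.6 = 6.0800 mm/d
ETc = Kc × ET₀ = 0.69 × 6.0800 = 4.1952 mm/d
Crop demand D = ETc × 10 d = 4.1952 × 10 = 41.952 mm
Pe = 0.73 × 27.3 = 19.929 mm
D − Pe = 41.952 − 19.929 = 22.023 mm
Volume = 22.023 mm × 266.2 ha × 10 = 58625.2 m³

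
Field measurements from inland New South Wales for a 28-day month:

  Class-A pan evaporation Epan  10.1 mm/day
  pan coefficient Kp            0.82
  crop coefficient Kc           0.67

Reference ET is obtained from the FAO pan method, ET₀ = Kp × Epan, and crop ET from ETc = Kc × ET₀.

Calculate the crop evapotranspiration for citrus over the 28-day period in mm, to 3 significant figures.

155 mm

ET₀ = 0.82 × 10.1 = 8.2820 mm/d
ETc = Kc × ET₀ = 0.67 × 8.2820 = 5.5489 mm/d
Over 28 days: 5.5489 × 28 = 155.369 mm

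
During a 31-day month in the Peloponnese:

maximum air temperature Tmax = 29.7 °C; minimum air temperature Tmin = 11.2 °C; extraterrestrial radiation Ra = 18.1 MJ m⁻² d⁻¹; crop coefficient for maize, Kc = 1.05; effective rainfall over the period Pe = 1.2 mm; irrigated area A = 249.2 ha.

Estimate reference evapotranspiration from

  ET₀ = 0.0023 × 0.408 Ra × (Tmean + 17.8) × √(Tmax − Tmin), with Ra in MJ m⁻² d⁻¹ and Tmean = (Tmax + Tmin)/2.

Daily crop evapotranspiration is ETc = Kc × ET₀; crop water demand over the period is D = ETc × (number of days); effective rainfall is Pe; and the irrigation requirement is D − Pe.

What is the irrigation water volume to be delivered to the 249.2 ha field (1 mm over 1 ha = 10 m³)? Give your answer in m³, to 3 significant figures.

Tmean = (29.7 + 11.2)/2 = 20.45 °C
0.408 Ra = 0.408 × 18.1 = 7.3848 mm/d equivalent
ET₀ = 0.0023 × 7.3848 × (20.45 + 17.8) × √18.5 = 0.0023 × 7.3848 × 38.25 × 4.3012 = 2.7944 mm/d
ETc = Kc × ET₀ = 1.05 × 2.7944 = 2.9341 mm/d
Crop demand D = ETc × 31 d = 2.9341 × 31 = 90.957 mm
D − Pe = 90.957 − 1.2 = 89.757 mm
Volume = 89.757 mm × 249.2 ha × 10 = 223674.4 m³

224000 m³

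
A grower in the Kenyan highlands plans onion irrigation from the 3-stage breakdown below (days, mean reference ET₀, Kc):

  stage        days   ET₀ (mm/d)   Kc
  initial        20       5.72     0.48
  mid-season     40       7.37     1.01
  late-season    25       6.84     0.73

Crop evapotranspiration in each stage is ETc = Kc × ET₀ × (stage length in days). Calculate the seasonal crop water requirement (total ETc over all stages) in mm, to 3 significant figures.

initial: 0.48 × 5.72 × 20 = 54.91 mm
mid-season: 1.01 × 7.37 × 40 = 297.75 mm
late-season: 0.73 × 6.84 × 25 = 124.83 mm
Seasonal total = 477.49 mm

477 mm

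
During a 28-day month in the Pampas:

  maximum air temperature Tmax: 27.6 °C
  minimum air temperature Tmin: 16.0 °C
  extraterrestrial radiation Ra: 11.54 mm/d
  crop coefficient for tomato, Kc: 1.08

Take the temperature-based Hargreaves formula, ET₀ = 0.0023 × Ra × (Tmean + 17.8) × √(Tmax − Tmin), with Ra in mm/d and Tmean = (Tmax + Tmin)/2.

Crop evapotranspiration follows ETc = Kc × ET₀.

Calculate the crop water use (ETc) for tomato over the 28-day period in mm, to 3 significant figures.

Tmean = (27.6 + 16.0)/2 = 21.80 °C
ET₀ = 0.0023 × 11.54 × (21.80 + 17.8) × √11.6 = 0.0023 × 11.54 × 39.60 × 3.4059 = 3.5798 mm/d
ETc = Kc × ET₀ = 1.08 × 3.5798 = 3.8662 mm/d
Over 28 days: 3.8662 × 28 = 108.254 mm

108 mm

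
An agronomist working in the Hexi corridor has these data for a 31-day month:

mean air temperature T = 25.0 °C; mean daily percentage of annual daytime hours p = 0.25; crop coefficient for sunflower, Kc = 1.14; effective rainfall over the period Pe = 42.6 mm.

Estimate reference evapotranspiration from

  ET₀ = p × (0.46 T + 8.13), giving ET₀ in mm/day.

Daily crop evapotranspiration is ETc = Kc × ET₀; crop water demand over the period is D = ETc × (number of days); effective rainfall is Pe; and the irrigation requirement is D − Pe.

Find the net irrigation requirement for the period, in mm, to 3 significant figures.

ET₀ = 0.25 × (0.46 × 25.0 + 8.13) = 0.25 × 19.630 = 4.9075 mm/d
ETc = Kc × ET₀ = 1.14 × 4.9075 = 5.5946 mm/d
Crop demand D = ETc × 31 d = 5.5946 × 31 = 173.433 mm
D − Pe = 173.433 − 42.6 = 130.833 mm

131 mm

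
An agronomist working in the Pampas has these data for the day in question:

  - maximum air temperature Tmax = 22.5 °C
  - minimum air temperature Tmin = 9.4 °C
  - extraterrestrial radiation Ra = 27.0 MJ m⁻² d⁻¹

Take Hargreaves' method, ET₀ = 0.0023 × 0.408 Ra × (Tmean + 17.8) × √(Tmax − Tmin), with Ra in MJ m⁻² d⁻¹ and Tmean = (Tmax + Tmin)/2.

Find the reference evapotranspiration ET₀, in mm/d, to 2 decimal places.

3.10 mm/d

Tmean = (22.5 + 9.4)/2 = 15.95 °C
0.408 Ra = 0.408 × 27.0 = 11.0160 mm/d equivalent
ET₀ = 0.0023 × 11.0160 × (15.95 + 17.8) × √13.1 = 0.0023 × 11.0160 × 33.75 × 3.6194 = 3.0950 mm/d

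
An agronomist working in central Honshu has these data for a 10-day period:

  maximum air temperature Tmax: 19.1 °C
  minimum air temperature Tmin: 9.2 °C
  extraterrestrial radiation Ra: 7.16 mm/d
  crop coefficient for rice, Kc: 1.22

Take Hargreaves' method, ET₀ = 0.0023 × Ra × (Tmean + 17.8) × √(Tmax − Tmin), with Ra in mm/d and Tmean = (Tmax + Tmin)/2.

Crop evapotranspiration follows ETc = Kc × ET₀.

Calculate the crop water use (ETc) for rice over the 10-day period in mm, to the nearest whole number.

Tmean = (19.1 + 9.2)/2 = 14.15 °C
ET₀ = 0.0023 × 7.16 × (14.15 + 17.8) × √9.9 = 0.0023 × 7.16 × 31.95 × 3.1464 = 1.6555 mm/d
ETc = Kc × ET₀ = 1.22 × 1.6555 = 2.0197 mm/d
Over 10 days: 2.0197 × 10 = 20.197 mm

20 mm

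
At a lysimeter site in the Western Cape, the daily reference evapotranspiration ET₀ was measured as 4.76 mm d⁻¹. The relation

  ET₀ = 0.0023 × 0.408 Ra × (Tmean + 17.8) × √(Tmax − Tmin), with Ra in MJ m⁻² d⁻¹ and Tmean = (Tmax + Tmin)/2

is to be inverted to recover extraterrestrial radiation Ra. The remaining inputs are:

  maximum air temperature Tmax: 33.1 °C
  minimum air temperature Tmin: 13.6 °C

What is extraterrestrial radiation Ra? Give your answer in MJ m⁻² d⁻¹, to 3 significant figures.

27.9 MJ m⁻² d⁻¹

Tmean = (33.1+13.6)/2 = 23.35 °C; ΔT = 19.5
Ra = ET₀ / [0.0023 × 0.408 × (Tmean+17.8) × √ΔT]
   = 4.76 / (0.0023 × 0.408 × 41.15 × 4.4159) = 27.915 MJ m⁻² d⁻¹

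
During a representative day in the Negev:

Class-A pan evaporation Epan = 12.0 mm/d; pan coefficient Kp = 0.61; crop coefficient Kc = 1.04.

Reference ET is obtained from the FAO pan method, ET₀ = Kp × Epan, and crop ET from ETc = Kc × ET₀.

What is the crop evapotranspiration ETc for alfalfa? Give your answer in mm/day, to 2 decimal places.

ET₀ = 0.61 × 12.0 = 7.3200 mm/d
ETc = Kc × ET₀ = 1.04 × 7.3200 = 7.6128 mm/d

7.61 mm/day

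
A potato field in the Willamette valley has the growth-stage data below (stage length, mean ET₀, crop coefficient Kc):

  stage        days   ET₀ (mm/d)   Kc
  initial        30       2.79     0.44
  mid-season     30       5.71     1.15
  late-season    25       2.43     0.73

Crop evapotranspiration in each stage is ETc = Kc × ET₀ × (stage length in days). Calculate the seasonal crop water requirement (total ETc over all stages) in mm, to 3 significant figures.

278 mm

initial: 0.44 × 2.79 × 30 = 36.83 mm
mid-season: 1.15 × 5.71 × 30 = 197.00 mm
late-season: 0.73 × 2.43 × 25 = 44.35 mm
Seasonal total = 278.18 mm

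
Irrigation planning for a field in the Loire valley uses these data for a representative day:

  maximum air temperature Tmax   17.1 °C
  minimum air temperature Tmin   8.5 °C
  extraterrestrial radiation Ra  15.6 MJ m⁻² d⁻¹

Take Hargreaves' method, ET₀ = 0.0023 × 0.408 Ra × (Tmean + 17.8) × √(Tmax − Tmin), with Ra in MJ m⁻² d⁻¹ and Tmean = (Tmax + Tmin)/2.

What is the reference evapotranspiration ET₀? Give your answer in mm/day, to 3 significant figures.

Tmean = (17.1 + 8.5)/2 = 12.80 °C
0.408 Ra = 0.408 × 15.6 = 6.3648 mm/d equivalent
ET₀ = 0.0023 × 6.3648 × (12.80 + 17.8) × √8.6 = 0.0023 × 6.3648 × 30.60 × 2.9326 = 1.3137 mm/d

1.31 mm/day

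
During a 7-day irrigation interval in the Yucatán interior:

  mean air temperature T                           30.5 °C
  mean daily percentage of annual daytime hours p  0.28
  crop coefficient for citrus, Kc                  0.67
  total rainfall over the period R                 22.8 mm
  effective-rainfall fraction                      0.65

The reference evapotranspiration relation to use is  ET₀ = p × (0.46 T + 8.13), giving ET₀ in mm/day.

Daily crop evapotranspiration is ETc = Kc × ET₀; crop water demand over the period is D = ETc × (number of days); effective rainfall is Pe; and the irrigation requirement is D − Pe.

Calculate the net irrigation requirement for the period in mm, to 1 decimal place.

14.3 mm

ET₀ = 0.28 × (0.46 × 30.5 + 8.13) = 0.28 × 22.160 = 6.2048 mm/d
ETc = Kc × ET₀ = 0.67 × 6.2048 = 4.1572 mm/d
Crop demand D = ETc × 7 d = 4.1572 × 7 = 29.100 mm
Pe = 0.65 × 22.8 = 14.820 mm
D − Pe = 29.100 − 14.820 = 14.280 mm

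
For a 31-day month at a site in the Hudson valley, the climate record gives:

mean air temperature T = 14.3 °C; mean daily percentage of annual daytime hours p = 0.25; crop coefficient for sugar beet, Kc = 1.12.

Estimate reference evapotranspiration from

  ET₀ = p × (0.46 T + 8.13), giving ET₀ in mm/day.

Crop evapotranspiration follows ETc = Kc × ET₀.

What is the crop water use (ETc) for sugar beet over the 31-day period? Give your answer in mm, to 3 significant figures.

ET₀ = 0.25 × (0.46 × 14.3 + 8.13) = 0.25 × 14.708 = 3.6770 mm/d
ETc = Kc × ET₀ = 1.12 × 3.6770 = 4.1182 mm/d
Over 31 days: 4.1182 × 31 = 127.664 mm

128 mm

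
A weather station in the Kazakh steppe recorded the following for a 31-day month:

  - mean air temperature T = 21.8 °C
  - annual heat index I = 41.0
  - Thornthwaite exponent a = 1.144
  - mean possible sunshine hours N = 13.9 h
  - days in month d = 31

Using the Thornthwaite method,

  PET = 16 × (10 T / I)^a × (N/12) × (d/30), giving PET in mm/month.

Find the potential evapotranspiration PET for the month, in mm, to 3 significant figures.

130 mm

10T/I = 10 × 21.8 / 41.0 = 5.3171
(10T/I)^a = 5.3171^1.144 = 6.7635
Uncorrected PET = 16 × 6.7635 = 108.216 mm
Correction = (N/12)(d/30) = (13.9/12)(31/30) = 1.1969
PET = 108.216 × 1.1969 = 129.524 mm/month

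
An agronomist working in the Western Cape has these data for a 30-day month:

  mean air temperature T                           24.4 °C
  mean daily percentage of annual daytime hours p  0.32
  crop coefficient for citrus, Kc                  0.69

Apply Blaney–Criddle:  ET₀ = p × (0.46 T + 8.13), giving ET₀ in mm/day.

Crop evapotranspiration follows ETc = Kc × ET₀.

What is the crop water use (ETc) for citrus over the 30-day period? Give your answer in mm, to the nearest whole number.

ET₀ = 0.32 × (0.46 × 24.4 + 8.13) = 0.32 × 19.354 = 6.1933 mm/d
ETc = Kc × ET₀ = 0.69 × 6.1933 = 4.2734 mm/d
Over 30 days: 4.2734 × 30 = 128.202 mm

128 mm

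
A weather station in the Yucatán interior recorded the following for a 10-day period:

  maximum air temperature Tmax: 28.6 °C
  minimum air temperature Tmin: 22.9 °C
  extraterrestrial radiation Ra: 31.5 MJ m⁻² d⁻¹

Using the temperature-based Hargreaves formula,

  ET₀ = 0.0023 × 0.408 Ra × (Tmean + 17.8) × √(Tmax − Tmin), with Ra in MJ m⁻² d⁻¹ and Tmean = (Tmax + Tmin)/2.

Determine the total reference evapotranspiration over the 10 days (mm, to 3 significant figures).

30.7 mm

Tmean = (28.6 + 22.9)/2 = 25.75 °C
0.408 Ra = 0.408 × 31.5 = 12.8520 mm/d equivalent
ET₀ = 0.0023 × 12.8520 × (25.75 + 17.8) × √5.7 = 0.0023 × 12.8520 × 43.55 × 2.3875 = 3.0735 mm/d
Over 10 days: 3.0735 × 10 = 30.735 mm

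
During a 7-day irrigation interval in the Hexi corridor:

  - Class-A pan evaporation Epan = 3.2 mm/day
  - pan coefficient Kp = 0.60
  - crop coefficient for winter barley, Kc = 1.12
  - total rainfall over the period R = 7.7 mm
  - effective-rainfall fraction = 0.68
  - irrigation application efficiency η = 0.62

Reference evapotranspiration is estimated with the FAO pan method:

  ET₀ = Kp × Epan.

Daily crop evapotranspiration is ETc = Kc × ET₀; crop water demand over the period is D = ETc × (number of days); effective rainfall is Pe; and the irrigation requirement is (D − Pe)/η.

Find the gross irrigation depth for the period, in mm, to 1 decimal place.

15.8 mm

ET₀ = 0.60 × 3.2 = 1.9200 mm/d
ETc = Kc × ET₀ = 1.12 × 1.9200 = 2.1504 mm/d
Crop demand D = ETc × 7 d = 2.1504 × 7 = 15.053 mm
Pe = 0.68 × 7.7 = 5.236 mm
D − Pe = 15.053 − 5.236 = 9.817 mm
Gross irrigation = 9.817 / 0.62 = 15.834 mm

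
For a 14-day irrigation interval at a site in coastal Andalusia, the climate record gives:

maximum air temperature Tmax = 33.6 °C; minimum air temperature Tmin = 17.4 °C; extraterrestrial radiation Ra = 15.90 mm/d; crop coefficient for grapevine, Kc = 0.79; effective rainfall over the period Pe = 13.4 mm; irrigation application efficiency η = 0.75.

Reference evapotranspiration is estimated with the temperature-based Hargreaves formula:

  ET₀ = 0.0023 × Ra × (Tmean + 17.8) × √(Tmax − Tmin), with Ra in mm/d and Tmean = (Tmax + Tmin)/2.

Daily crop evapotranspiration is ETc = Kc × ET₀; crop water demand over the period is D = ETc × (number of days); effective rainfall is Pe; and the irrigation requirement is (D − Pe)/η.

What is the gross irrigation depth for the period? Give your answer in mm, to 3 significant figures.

76.1 mm

Tmean = (33.6 + 17.4)/2 = 25.50 °C
ET₀ = 0.0023 × 15.90 × (25.50 + 17.8) × √16.2 = 0.0023 × 15.90 × 43.30 × 4.0249 = 6.3734 mm/d
ETc = Kc × ET₀ = 0.79 × 6.3734 = 5.0350 mm/d
Crop demand D = ETc × 14 d = 5.0350 × 14 = 70.490 mm
D − Pe = 70.490 − 13.4 = 57.090 mm
Gross irrigation = 57.090 / 0.75 = 76.120 mm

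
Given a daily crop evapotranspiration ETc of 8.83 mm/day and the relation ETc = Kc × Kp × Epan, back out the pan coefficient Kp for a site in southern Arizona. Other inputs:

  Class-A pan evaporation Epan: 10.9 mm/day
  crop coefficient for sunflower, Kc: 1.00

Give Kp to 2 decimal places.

ETc = Kc × Kp × Epan  ⇒  Kp = ETc / (Kc × Epan)
Kp = 8.83 / (1.00 × 10.9) = 8.83 / 10.900 = 0.8101

0.81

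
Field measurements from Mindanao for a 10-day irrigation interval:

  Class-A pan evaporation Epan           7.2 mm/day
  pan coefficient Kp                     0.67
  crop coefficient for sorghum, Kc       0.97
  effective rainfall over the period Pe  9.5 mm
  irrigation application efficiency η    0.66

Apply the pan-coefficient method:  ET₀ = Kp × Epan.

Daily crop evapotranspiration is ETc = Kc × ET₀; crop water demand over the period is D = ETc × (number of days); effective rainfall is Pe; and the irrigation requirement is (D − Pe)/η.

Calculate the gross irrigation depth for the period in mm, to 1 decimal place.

56.5 mm

ET₀ = 0.67 × 7.2 = 4.8240 mm/d
ETc = Kc × ET₀ = 0.97 × 4.8240 = 4.6793 mm/d
Crop demand D = ETc × 10 d = 4.6793 × 10 = 46.793 mm
D − Pe = 46.793 − 9.5 = 37.293 mm
Gross irrigation = 37.293 / 0.66 = 56.505 mm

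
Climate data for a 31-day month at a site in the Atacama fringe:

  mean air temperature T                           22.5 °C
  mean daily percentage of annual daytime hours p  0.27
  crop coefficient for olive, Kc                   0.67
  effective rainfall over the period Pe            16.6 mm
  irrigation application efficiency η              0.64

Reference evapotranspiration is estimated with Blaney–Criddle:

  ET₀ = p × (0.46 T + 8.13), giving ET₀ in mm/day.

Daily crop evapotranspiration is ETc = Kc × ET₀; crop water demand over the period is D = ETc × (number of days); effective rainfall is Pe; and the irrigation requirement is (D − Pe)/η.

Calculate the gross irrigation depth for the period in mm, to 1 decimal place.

ET₀ = 0.27 × (0.46 × 22.5 + 8.13) = 0.27 × 18.480 = 4.9896 mm/d
ETc = Kc × ET₀ = 0.67 × 4.9896 = 3.3430 mm/d
Crop demand D = ETc × 31 d = 3.3430 × 31 = 103.633 mm
D − Pe = 103.633 − 16.6 = 87.033 mm
Gross irrigation = 87.033 / 0.64 = 135.989 mm

136.0 mm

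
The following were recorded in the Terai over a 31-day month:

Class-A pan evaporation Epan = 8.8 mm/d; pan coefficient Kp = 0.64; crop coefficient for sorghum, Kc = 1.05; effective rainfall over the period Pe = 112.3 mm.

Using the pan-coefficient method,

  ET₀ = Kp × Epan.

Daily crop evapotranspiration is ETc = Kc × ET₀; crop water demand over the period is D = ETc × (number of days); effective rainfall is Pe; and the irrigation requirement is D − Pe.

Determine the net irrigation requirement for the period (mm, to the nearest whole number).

ET₀ = 0.64 × 8.8 = 5.6320 mm/d
ETc = Kc × ET₀ = 1.05 × 5.6320 = 5.9136 mm/d
Crop demand D = ETc × 31 d = 5.9136 × 31 = 183.322 mm
D − Pe = 183.322 − 112.3 = 71.022 mm

71 mm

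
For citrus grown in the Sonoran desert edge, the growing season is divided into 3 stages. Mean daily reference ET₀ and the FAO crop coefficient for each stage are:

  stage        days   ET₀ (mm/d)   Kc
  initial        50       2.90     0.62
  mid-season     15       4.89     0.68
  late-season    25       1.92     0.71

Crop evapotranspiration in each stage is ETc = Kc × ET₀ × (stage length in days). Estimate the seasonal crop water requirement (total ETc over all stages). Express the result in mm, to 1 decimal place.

173.9 mm

initial: 0.62 × 2.90 × 50 = 89.90 mm
mid-season: 0.68 × 4.89 × 15 = 49.88 mm
late-season: 0.71 × 1.92 × 25 = 34.08 mm
Seasonal total = 173.86 mm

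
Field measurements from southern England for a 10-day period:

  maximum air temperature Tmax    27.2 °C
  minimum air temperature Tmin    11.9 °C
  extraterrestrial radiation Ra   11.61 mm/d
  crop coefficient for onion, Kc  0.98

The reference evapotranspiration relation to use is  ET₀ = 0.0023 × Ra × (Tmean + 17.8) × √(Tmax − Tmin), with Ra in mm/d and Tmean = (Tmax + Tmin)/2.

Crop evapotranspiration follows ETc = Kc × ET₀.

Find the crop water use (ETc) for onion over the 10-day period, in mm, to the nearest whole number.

Tmean = (27.2 + 11.9)/2 = 19.55 °C
ET₀ = 0.0023 × 11.61 × (19.55 + 17.8) × √15.3 = 0.0023 × 11.61 × 37.35 × 3.9115 = 3.9012 mm/d
ETc = Kc × ET₀ = 0.98 × 3.9012 = 3.8232 mm/d
Over 10 days: 3.8232 × 10 = 38.232 mm

38 mm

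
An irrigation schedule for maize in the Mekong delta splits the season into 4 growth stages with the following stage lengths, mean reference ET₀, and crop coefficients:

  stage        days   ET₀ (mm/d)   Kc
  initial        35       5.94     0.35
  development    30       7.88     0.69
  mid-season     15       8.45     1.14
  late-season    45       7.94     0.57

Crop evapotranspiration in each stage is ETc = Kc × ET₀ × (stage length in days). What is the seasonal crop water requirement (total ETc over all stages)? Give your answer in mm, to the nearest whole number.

initial: 0.35 × 5.94 × 35 = 72.77 mm
development: 0.69 × 7.88 × 30 = 163.12 mm
mid-season: 1.14 × 8.45 × 15 = 144.50 mm
late-season: 0.57 × 7.94 × 45 = 203.66 mm
Seasonal total = 584.05 mm

584 mm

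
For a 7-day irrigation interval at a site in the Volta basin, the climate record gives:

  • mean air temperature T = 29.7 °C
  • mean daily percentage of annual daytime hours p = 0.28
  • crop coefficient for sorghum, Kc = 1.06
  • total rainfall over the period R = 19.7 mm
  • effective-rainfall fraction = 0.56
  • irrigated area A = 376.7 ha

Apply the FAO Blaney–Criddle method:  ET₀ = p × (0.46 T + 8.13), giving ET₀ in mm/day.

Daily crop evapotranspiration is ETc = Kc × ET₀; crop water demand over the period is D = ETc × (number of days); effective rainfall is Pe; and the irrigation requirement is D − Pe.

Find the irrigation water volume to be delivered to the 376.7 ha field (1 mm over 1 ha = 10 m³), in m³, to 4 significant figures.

129000 m³

ET₀ = 0.28 × (0.46 × 29.7 + 8.13) = 0.28 × 21.792 = 6.1018 mm/d
ETc = Kc × ET₀ = 1.06 × 6.1018 = 6.4679 mm/d
Crop demand D = ETc × 7 d = 6.4679 × 7 = 45.275 mm
Pe = 0.56 × 19.7 = 11.032 mm
D − Pe = 45.275 − 11.032 = 34.243 mm
Volume = 34.243 mm × 376.7 ha × 10 = 128993.4 m³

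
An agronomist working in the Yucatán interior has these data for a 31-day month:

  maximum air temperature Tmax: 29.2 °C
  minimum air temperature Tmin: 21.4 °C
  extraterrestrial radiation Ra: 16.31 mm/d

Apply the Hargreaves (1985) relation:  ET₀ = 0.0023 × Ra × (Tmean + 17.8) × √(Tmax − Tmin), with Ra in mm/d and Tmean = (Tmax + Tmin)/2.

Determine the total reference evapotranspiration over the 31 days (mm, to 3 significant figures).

140 mm

Tmean = (29.2 + 21.4)/2 = 25.30 °C
ET₀ = 0.0023 × 16.31 × (25.30 + 17.8) × √7.8 = 0.0023 × 16.31 × 43.10 × 2.7928 = 4.5154 mm/d
Over 31 days: 4.5154 × 31 = 139.977 mm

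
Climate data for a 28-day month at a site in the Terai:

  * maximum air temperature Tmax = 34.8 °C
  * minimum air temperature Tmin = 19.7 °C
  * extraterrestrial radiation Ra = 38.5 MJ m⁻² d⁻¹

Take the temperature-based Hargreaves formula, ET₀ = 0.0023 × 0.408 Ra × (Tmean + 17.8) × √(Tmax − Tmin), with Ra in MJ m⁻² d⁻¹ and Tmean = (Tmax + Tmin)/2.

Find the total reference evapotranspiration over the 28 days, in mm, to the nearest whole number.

Tmean = (34.8 + 19.7)/2 = 27.25 °C
0.408 Ra = 0.408 × 38.5 = 15.7080 mm/d equivalent
ET₀ = 0.0023 × 15.7080 × (27.25 + 17.8) × √15.1 = 0.0023 × 15.7080 × 45.05 × 3.8859 = 6.3246 mm/d
Over 28 days: 6.3246 × 28 = 177.089 mm

177 mm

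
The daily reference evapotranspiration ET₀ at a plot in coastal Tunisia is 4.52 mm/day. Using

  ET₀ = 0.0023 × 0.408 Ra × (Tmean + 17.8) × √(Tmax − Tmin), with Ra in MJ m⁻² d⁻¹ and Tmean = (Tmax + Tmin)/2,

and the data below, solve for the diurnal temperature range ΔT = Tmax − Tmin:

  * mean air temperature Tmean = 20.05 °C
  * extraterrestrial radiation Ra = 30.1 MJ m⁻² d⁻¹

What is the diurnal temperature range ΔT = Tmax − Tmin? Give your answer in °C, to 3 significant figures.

√ΔT = ET₀ / [0.0023 × 0.408 × Ra × (Tmean+17.8)] = 4.52 / (0.0023 × 12.2808 × 37.85) = 4.2278
ΔT = 4.2278² = 17.874 °C

17.9 °C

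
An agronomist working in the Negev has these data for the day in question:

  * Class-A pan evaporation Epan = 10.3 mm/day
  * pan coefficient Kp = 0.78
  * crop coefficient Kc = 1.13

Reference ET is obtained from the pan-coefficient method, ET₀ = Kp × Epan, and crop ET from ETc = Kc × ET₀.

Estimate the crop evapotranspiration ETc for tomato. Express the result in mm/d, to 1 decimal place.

ET₀ = 0.78 × 10.3 = 8.0340 mm/d
ETc = Kc × ET₀ = 1.13 × 8.0340 = 9.0784 mm/d

9.1 mm/d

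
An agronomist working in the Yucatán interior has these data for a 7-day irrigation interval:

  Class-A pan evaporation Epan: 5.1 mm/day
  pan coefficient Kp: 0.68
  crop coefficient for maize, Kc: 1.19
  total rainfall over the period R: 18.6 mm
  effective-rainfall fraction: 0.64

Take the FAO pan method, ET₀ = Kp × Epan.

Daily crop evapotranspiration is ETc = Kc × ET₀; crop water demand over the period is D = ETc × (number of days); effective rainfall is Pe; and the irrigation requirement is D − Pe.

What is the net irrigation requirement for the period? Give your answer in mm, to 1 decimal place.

17.0 mm

ET₀ = 0.68 × 5.1 = 3.4680 mm/d
ETc = Kc × ET₀ = 1.19 × 3.4680 = 4.1269 mm/d
Crop demand D = ETc × 7 d = 4.1269 × 7 = 28.888 mm
Pe = 0.64 × 18.6 = 11.904 mm
D − Pe = 28.888 − 11.904 = 16.984 mm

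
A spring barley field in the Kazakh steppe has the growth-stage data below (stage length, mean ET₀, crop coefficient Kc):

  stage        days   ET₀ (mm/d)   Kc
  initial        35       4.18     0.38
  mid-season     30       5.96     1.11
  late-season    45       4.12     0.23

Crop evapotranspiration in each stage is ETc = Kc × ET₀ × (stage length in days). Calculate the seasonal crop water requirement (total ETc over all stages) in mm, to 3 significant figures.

297 mm

initial: 0.38 × 4.18 × 35 = 55.59 mm
mid-season: 1.11 × 5.96 × 30 = 198.47 mm
late-season: 0.23 × 4.12 × 45 = 42.64 mm
Seasonal total = 296.70 mm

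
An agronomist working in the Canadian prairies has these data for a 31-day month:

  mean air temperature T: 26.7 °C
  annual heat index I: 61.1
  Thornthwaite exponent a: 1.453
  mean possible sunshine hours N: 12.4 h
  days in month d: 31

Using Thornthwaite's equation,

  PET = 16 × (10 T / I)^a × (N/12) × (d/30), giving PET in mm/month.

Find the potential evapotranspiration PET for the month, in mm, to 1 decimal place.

10T/I = 10 × 26.7 / 61.1 = 4.3699
(10T/I)^a = 4.3699^1.453 = 8.5232
Uncorrected PET = 16 × 8.5232 = 136.371 mm
Correction = (N/12)(d/30) = (12.4/12)(31/30) = 1.0678
PET = 136.371 × 1.0678 = 145.617 mm/month

145.6 mm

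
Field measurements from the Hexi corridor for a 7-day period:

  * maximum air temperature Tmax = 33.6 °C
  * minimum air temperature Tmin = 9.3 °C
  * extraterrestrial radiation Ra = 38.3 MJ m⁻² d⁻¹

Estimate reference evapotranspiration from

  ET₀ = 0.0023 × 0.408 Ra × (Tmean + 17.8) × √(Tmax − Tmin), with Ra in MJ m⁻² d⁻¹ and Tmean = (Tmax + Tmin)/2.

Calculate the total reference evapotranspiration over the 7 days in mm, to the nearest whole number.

49 mm

Tmean = (33.6 + 9.3)/2 = 21.45 °C
0.408 Ra = 0.408 × 38.3 = 15.6264 mm/d equivalent
ET₀ = 0.0023 × 15.6264 × (21.45 + 17.8) × √24.3 = 0.0023 × 15.6264 × 39.25 × 4.9295 = 6.9539 mm/d
Over 7 days: 6.9539 × 7 = 48.677 mm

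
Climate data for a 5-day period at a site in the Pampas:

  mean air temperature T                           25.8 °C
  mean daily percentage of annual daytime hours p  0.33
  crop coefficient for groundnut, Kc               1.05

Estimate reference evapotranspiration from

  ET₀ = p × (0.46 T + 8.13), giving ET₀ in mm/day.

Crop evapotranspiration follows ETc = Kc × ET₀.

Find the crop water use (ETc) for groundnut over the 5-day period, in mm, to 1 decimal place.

ET₀ = 0.33 × (0.46 × 25.8 + 8.13) = 0.33 × 19.998 = 6.5993 mm/d
ETc = Kc × ET₀ = 1.05 × 6.5993 = 6.9293 mm/d
Over 5 days: 6.9293 × 5 = 34.647 mm

34.6 mm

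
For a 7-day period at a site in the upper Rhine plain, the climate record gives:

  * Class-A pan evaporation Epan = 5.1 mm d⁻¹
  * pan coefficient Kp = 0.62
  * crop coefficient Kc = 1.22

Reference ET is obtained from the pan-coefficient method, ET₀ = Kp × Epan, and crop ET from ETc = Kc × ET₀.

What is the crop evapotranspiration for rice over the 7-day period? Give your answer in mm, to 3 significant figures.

ET₀ = 0.62 × 5.1 = 3.1620 mm/d
ETc = Kc × ET₀ = 1.22 × 3.1620 = 3.8576 mm/d
Over 7 days: 3.8576 × 7 = 27.003 mm

27.0 mm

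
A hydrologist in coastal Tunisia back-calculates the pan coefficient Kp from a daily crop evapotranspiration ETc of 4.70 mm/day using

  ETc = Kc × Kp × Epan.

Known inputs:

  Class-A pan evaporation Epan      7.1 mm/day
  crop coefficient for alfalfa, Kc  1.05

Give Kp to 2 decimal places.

ETc = Kc × Kp × Epan  ⇒  Kp = ETc / (Kc × Epan)
Kp = 4.70 / (1.05 × 7.1) = 4.70 / 7.455 = 0.6304

0.63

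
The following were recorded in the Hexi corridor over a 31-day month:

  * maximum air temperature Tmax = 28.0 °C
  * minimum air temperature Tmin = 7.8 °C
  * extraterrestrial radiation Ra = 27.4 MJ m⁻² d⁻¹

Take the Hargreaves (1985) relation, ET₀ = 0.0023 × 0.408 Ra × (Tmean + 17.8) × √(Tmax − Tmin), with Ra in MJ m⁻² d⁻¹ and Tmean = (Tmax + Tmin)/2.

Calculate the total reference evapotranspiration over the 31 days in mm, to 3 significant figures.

Tmean = (28.0 + 7.8)/2 = 17.90 °C
0.408 Ra = 0.408 × 27.4 = 11.1792 mm/d equivalent
ET₀ = 0.0023 × 11.1792 × (17.90 + 17.8) × √20.2 = 0.0023 × 11.1792 × 35.70 × 4.4944 = 4.1255 mm/d
Over 31 days: 4.1255 × 31 = 127.891 mm

128 mm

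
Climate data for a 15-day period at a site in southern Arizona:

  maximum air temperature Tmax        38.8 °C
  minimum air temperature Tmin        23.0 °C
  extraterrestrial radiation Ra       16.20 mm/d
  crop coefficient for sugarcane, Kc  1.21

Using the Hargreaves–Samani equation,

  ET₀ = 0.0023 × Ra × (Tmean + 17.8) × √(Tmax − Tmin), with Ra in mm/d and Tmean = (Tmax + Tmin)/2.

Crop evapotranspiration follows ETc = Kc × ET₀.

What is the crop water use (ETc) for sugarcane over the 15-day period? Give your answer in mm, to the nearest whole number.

131 mm

Tmean = (38.8 + 23.0)/2 = 30.90 °C
ET₀ = 0.0023 × 16.20 × (30.90 + 17.8) × √15.8 = 0.0023 × 16.20 × 48.70 × 3.9749 = 7.2127 mm/d
ETc = Kc × ET₀ = 1.21 × 7.2127 = 8.7274 mm/d
Over 15 days: 8.7274 × 15 = 130.911 mm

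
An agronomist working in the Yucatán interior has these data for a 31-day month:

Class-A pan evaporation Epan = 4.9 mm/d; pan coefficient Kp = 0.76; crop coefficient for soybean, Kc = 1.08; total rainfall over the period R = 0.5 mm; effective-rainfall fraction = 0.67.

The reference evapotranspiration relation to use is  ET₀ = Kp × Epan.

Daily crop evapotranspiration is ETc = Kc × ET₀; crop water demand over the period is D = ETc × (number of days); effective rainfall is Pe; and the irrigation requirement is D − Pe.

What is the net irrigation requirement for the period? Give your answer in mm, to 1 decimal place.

124.3 mm

ET₀ = 0.76 × 4.9 = 3.7240 mm/d
ETc = Kc × ET₀ = 1.08 × 3.7240 = 4.0219 mm/d
Crop demand D = ETc × 31 d = 4.0219 × 31 = 124.679 mm
Pe = 0.67 × 0.5 = 0.335 mm
D − Pe = 124.679 − 0.335 = 124.344 mm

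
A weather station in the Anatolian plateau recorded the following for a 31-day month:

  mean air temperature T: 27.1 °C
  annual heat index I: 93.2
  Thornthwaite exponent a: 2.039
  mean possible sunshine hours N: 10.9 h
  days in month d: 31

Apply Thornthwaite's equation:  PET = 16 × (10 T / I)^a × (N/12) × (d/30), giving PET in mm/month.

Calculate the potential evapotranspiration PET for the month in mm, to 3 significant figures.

10T/I = 10 × 27.1 / 93.2 = 2.9077
(10T/I)^a = 2.9077^2.039 = 8.8141
Uncorrected PET = 16 × 8.8141 = 141.026 mm
Correction = (N/12)(d/30) = (10.9/12)(31/30) = 0.9386
PET = 141.026 × 0.9386 = 132.367 mm/month

132 mm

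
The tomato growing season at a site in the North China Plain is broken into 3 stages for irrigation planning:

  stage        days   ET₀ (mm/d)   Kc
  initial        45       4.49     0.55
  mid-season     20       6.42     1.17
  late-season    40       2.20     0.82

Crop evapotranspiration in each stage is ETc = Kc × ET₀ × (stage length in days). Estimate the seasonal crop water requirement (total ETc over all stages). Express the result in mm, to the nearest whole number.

initial: 0.55 × 4.49 × 45 = 111.13 mm
mid-season: 1.17 × 6.42 × 20 = 150.23 mm
late-season: 0.82 × 2.20 × 40 = 72.16 mm
Seasonal total = 333.52 mm

334 mm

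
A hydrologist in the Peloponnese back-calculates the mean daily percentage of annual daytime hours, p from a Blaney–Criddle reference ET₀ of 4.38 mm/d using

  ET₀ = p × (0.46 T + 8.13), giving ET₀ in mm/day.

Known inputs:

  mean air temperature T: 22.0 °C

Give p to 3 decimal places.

0.240

p = ET₀ / (0.46 T + 8.13) = 4.38 / (0.46 × 22.0 + 8.13) = 4.38 / 18.250 = 0.2400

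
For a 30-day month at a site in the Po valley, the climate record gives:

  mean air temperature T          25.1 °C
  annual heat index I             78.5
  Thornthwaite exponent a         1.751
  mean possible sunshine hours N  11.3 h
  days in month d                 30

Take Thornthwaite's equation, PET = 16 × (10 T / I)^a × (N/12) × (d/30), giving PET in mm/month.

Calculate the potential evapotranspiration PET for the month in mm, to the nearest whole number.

115 mm

10T/I = 10 × 25.1 / 78.5 = 3.1975
(10T/I)^a = 3.1975^1.751 = 7.6546
Uncorrected PET = 16 × 7.6546 = 122.474 mm
Correction = (N/12)(d/30) = (11.3/12)(30/30) = 0.9417
PET = 122.474 × 0.9417 = 115.334 mm/month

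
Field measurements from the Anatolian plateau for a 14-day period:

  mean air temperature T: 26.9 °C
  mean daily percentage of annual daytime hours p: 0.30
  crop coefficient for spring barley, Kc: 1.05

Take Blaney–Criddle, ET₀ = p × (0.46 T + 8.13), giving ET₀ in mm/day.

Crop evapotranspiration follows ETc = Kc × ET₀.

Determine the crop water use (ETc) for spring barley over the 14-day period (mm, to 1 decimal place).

ET₀ = 0.30 × (0.46 × 26.9 + 8.13) = 0.30 × 20.504 = 6.1512 mm/d
ETc = Kc × ET₀ = 1.05 × 6.1512 = 6.4588 mm/d
Over 14 days: 6.4588 × 14 = 90.423 mm

90.4 mm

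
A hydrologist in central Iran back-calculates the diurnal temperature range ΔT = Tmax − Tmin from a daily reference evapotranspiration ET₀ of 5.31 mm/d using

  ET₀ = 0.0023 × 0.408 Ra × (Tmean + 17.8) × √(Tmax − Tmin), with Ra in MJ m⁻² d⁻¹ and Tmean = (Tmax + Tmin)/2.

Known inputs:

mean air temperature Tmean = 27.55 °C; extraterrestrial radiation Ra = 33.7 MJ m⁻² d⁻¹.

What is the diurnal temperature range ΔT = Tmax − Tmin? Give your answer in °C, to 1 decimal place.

13.7 °C

√ΔT = ET₀ / [0.0023 × 0.408 × Ra × (Tmean+17.8)] = 5.31 / (0.0023 × 13.7496 × 45.35) = 3.7025
ΔT = 3.7025² = 13.709 °C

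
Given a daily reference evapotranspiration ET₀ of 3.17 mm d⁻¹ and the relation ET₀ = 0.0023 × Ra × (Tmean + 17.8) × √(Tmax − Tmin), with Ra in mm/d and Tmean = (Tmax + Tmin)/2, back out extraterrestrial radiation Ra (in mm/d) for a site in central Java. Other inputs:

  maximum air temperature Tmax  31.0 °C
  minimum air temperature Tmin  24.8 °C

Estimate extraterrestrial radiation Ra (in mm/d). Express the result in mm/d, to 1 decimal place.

Tmean = 27.90 °C; √ΔT = 2.4900
Ra = ET₀ / [0.0023 × (Tmean+17.8) × √ΔT] = 3.17 / (0.0023 × 45.70 × 2.4900) = 12.112 mm/d

12.1 mm/d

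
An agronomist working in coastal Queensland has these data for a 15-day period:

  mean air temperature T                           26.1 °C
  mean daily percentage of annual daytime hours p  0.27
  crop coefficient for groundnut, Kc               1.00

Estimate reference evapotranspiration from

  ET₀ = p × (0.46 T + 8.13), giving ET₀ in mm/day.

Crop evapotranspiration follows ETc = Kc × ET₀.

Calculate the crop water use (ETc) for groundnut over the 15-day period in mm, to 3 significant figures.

ET₀ = 0.27 × (0.46 × 26.1 + 8.13) = 0.27 × 20.136 = 5.4367 mm/d
ETc = Kc × ET₀ = 1.00 × 5.4367 = 5.4367 mm/d
Over 15 days: 5.4367 × 15 = 81.551 mm

81.6 mm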